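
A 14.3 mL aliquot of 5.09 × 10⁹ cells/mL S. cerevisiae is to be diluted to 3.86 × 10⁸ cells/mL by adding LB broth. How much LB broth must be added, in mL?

174 mL

V₂ = C₁V₁/C₂ = 5.09 × 10⁹ × 14.3 / 3.86 × 10⁸ = 189 mL.
Diluent to add = V₂ − V₁ = 189 − 14.3 = 174 mL.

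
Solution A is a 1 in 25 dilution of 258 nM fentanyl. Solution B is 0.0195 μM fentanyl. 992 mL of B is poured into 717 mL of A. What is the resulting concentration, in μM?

0.0156 μM

C_A = 258 nM / 25 = 10.3 nM.
C_B = 0.0195 μM = 19.5 nM.
C_mix = (C_A·V_A + C_B·V_B)/(V_A + V_B) = (10.3×717 + 19.5×992) / 1709 = 15.6 nM = 0.0156 μM.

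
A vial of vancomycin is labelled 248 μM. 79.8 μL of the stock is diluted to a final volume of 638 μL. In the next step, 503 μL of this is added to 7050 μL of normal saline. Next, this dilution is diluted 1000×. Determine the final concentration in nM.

Overall dilution factor = 7.995 × 15.02 × 1000 = 1.20 × 10⁵.
248 μM / 1.20 × 10⁵ = 2.07 × 10⁻³ μM = 2.07 nM.

2.07 nM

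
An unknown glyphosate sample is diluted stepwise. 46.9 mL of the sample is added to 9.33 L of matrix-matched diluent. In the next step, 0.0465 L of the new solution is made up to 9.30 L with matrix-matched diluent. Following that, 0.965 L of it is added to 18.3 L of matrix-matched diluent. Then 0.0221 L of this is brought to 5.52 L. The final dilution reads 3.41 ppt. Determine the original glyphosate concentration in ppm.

680 ppm

Overall dilution factor = 199.9 × 200 × 19.96 × 249.8 = 1.99 × 10⁸.
Original = 3.41 ppt × 1.99 × 10⁸ = 6.80 × 10⁸ ppt = 680 ppm.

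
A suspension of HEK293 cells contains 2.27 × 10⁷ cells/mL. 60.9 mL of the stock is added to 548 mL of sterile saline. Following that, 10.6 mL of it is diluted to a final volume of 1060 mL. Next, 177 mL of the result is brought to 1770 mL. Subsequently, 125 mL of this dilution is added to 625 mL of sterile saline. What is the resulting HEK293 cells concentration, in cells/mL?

Overall dilution factor = 9.998 × 100 × 10 × 6 = 6.00 × 10⁴.
2.27 × 10⁷ cells/mL / 6.00 × 10⁴ = 378 cells/mL.

378 cells/mL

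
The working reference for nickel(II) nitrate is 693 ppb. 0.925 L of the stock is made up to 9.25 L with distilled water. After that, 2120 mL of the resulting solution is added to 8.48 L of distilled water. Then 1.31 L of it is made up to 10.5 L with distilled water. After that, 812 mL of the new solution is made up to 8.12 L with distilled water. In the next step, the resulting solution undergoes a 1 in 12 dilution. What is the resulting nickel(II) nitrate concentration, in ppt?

14.4 ppt

Overall dilution factor = 10 × 5 × 8.015 × 10 × 12 = 4.81 × 10⁴.
693 ppb / 4.81 × 10⁴ = 0.0144 ppb = 14.4 ppt.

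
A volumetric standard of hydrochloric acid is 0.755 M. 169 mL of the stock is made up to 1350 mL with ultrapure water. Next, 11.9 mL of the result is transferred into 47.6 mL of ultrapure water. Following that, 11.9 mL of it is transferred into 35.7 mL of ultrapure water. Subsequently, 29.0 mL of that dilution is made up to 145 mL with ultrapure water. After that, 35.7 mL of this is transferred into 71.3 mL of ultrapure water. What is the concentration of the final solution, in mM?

0.315 mM

Overall dilution factor = 7.988 × 5 × 4 × 5 × 2.997 = 2394.
0.755 M / 2394 = 3.15 × 10⁻⁴ M = 0.315 mM.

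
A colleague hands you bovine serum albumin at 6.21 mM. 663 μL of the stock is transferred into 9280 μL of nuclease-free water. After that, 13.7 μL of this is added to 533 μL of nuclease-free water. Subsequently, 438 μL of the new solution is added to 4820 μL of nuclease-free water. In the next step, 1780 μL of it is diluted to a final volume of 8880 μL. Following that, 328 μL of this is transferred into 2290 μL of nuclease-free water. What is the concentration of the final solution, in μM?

Overall dilution factor = 15.00 × 39.91 × 12.00 × 4.989 × 7.982 = 2.86 × 10⁵.
6.21 mM / 2.86 × 10⁵ = 2.17 × 10⁻⁵ mM = 0.0217 μM.

0.0217 μM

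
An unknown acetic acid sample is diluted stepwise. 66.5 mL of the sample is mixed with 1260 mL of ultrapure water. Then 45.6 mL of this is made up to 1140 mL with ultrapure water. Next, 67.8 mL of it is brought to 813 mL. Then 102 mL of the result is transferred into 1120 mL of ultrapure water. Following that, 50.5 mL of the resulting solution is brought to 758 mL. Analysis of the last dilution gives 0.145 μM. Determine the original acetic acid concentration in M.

0.156 M

Overall dilution factor = 19.95 × 25 × 11.99 × 11.98 × 15.01 = 1.08 × 10⁶.
Original = 0.145 μM × 1.08 × 10⁶ = 1.56 × 10⁵ μM = 0.156 M.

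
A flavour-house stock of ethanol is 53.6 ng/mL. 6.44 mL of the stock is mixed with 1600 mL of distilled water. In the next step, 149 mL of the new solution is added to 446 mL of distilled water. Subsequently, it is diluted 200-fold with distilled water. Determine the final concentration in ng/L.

Overall dilution factor = 249.4 × 3.993 × 200 = 1.99 × 10⁵.
53.6 ng/mL / 1.99 × 10⁵ = 2.69 × 10⁻⁴ ng/mL = 0.269 ng/L.

0.269 ng/L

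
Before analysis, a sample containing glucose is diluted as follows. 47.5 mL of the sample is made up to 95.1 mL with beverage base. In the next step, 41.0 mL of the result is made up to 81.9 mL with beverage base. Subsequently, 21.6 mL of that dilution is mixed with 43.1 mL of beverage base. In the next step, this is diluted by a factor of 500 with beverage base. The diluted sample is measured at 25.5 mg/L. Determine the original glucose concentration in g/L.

153 g/L

Overall dilution factor = 2.002 × 1.998 × 2.995 × 500 = 5990.
Original = 25.5 mg/L × 5990 = 1.53 × 10⁵ mg/L = 153 g/L.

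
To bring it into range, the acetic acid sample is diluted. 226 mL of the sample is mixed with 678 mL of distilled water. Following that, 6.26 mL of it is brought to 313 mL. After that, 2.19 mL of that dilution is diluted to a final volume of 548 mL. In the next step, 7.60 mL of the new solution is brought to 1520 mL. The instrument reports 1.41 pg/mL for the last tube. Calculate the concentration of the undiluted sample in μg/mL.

Overall dilution factor = 4 × 50 × 250.2 × 200 = 1.00 × 10⁷.
Original = 1.41 pg/mL × 1.00 × 10⁷ = 1.41 × 10⁷ pg/mL = 14.1 μg/mL.

14.1 μg/mL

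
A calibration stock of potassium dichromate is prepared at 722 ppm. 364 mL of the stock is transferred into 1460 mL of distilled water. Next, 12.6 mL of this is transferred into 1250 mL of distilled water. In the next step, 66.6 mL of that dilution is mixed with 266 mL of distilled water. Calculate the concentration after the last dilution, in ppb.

Overall dilution factor = 5.011 × 100.2 × 4.994 = 2508.
722 ppm / 2508 = 0.288 ppm = 288 ppb.

288 ppb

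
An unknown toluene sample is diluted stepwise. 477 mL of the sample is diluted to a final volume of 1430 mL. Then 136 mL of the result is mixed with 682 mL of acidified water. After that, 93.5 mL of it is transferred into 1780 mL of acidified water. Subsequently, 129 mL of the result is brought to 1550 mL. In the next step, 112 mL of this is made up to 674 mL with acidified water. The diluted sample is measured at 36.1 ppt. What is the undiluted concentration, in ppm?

0.943 ppm

Overall dilution factor = 2.998 × 6.015 × 20.04 × 12.02 × 6.018 = 2.61 × 10⁴.
Original = 36.1 ppt × 2.61 × 10⁴ = 9.43 × 10⁵ ppt = 0.943 ppm.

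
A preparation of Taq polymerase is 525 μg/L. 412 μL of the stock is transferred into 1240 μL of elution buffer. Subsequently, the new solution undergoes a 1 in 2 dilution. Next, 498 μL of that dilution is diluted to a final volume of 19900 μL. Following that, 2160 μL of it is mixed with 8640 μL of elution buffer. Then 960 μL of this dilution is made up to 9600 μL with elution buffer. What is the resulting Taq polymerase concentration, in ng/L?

32.8 ng/L

Overall dilution factor = 4.010 × 2 × 39.96 × 5 × 10 = 1.60 × 10⁴.
525 μg/L / 1.60 × 10⁴ = 0.0328 μg/L = 32.8 ng/L.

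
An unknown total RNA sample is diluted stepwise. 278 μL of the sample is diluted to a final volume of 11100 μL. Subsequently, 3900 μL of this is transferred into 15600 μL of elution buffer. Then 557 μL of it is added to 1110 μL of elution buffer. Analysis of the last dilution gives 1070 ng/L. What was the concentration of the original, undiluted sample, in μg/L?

639 μg/L

Overall dilution factor = 39.93 × 5 × 2.993 = 597.
Original = 1070 ng/L × 597 = 6.39 × 10⁵ ng/L = 639 μg/L.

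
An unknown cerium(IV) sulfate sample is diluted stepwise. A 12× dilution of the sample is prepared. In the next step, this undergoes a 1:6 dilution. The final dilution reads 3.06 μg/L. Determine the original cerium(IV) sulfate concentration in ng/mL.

220 ng/mL

Overall dilution factor = 12 × 6 = 72.0.
Original = 3.06 μg/L × 72.0 = 220 μg/L = 220 ng/mL.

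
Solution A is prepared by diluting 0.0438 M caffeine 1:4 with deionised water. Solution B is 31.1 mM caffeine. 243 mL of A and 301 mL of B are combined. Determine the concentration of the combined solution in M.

0.0221 M

C_A = 0.0438 M / 4 = 0.0109 M.
C_B = 31.1 mM = 0.0311 M.
C_mix = (C_A·V_A + C_B·V_B)/(V_A + V_B) = (0.0109×243 + 0.0311×301) / 544.0 = 0.0221 M.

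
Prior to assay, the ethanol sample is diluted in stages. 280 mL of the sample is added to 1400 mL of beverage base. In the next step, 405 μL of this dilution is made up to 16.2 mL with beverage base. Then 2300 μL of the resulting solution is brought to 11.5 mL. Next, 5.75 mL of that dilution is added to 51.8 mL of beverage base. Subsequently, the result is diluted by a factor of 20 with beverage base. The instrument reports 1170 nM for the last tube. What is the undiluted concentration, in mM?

Overall dilution factor = 6 × 40 × 5 × 10.01 × 20 = 2.40 × 10⁵.
Original = 1170 nM × 2.40 × 10⁵ = 2.81 × 10⁸ nM = 281 mM.

281 mM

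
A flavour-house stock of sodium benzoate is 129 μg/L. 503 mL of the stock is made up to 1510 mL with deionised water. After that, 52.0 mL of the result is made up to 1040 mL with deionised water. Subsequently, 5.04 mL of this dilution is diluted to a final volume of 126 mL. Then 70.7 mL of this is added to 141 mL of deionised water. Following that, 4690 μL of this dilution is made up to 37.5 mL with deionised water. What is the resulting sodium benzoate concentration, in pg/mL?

3.59 pg/mL

Overall dilution factor = 3.002 × 20 × 25 × 2.994 × 7.996 = 3.59 × 10⁴.
129 μg/L / 3.59 × 10⁴ = 3.59 × 10⁻³ μg/L = 3.59 pg/mL.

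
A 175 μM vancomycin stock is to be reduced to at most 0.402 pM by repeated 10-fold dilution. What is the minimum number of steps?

Need 10ⁿ ≥ 4.35 × 10⁸, so n ≥ log(4.35 × 10⁸)/log(10) = 8.64.
Minimum whole steps: n = 9.

9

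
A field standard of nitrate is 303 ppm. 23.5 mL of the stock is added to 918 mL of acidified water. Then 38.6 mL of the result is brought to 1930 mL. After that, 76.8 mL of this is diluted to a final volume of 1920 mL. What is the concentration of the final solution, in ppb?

Overall dilution factor = 40.06 × 50 × 25 = 5.01 × 10⁴.
303 ppm / 5.01 × 10⁴ = 6.05 × 10⁻³ ppm = 6.05 ppb.

6.05 ppb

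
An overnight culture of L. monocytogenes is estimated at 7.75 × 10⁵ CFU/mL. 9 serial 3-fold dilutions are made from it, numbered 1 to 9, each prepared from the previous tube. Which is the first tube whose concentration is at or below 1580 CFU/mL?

tube 6

Tube n has concentration 7.75 × 10⁵ CFU/mL / 3ⁿ.
Need 3ⁿ ≥ 7.75 × 10⁵ CFU/mL / 1580 CFU/mL = 491, so n ≥ 5.64.
First such tube: n = 6.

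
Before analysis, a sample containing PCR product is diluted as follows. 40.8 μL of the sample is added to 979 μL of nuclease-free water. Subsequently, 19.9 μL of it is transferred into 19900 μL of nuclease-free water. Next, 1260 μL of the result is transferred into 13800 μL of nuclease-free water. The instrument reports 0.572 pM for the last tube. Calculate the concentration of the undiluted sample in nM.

171 nM

Overall dilution factor = 25.00 × 1001 × 11.95 = 2.99 × 10⁵.
Original = 0.572 pM × 2.99 × 10⁵ = 1.71 × 10⁵ pM = 171 nM.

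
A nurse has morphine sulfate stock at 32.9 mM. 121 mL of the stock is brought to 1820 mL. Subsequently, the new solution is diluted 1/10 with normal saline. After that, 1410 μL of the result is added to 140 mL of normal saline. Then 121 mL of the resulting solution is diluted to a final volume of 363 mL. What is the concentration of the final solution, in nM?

727 nM

Overall dilution factor = 15.04 × 10 × 100.3 × 3 = 4.53 × 10⁴.
32.9 mM / 4.53 × 10⁴ = 7.27 × 10⁻⁴ mM = 727 nM.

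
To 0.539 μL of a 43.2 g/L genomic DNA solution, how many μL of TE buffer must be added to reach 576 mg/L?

576 mg/L = 0.576 g/L.
V₂ = C₁V₁/C₂ = 43.2 × 0.539 / 0.576 = 40.4 μL.
Diluent to add = V₂ − V₁ = 40.4 − 0.539 = 39.9 μL.

39.9 μL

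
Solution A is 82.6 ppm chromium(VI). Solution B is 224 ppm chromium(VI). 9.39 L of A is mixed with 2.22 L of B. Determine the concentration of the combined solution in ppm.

110 ppm

C_mix = (C_A·V_A + C_B·V_B)/(V_A + V_B) = (82.6×9.39 + 224×2.22) / 11.61 = 110 ppm.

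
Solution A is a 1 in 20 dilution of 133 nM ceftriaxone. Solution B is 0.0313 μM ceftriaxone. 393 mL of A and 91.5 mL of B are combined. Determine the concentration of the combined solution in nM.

11.3 nM

C_A = 133 nM / 20 = 6.65 nM.
C_B = 0.0313 μM = 31.3 nM.
C_mix = (C_A·V_A + C_B·V_B)/(V_A + V_B) = (6.65×393 + 31.3×91.5) / 484.5 = 11.3 nM.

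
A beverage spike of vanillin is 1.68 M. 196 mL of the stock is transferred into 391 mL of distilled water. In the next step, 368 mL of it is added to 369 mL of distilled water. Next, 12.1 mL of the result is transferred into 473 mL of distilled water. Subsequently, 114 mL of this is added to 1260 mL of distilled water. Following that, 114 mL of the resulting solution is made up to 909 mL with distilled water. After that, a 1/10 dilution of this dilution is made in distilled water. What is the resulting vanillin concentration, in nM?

7270 nM

Overall dilution factor = 2.995 × 2.003 × 40.09 × 12.05 × 7.974 × 10 = 2.31 × 10⁵.
1.68 M / 2.31 × 10⁵ = 7.27 × 10⁻⁶ M = 7270 nM.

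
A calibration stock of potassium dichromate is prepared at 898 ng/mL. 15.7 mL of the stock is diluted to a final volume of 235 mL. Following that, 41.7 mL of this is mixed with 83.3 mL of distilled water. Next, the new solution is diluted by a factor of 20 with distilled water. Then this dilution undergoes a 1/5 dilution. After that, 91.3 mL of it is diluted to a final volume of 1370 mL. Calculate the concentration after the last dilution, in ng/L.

Overall dilution factor = 14.97 × 2.998 × 20 × 5 × 15.01 = 6.73 × 10⁴.
898 ng/mL / 6.73 × 10⁴ = 0.0133 ng/mL = 13.3 ng/L.

13.3 ng/L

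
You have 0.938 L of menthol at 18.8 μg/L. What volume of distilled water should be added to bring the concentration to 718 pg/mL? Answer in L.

23.6 L

718 pg/mL = 0.718 μg/L.
V₂ = C₁V₁/C₂ = 18.8 × 0.938 / 0.718 = 24.6 L.
Diluent to add = V₂ − V₁ = 24.6 − 0.938 = 23.6 L.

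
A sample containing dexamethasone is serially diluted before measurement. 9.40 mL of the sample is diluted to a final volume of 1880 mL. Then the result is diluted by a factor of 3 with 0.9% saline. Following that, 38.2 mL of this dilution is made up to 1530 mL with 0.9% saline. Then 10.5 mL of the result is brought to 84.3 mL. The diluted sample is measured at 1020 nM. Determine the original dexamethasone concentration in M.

0.197 M

Overall dilution factor = 200 × 3 × 40.05 × 8.029 = 1.93 × 10⁵.
Original = 1020 nM × 1.93 × 10⁵ = 1.97 × 10⁸ nM = 0.197 M.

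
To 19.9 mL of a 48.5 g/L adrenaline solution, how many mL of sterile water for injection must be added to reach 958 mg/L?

958 mg/L = 0.958 g/L.
V₂ = C₁V₁/C₂ = 48.5 × 19.9 / 0.958 = 1007 mL.
Diluent to add = V₂ − V₁ = 1007 − 19.9 = 988 mL.

988 mL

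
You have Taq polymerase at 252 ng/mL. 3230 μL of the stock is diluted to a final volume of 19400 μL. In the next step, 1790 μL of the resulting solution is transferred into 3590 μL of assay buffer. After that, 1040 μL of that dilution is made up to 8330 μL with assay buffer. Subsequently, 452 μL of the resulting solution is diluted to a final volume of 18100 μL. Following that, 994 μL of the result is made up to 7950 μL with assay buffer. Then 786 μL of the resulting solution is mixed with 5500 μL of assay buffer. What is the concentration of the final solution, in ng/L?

0.680 ng/L

Overall dilution factor = 6.006 × 3.006 × 8.010 × 40.04 × 7.998 × 7.997 = 3.70 × 10⁵.
252 ng/mL / 3.70 × 10⁵ = 6.80 × 10⁻⁴ ng/mL = 0.680 ng/L.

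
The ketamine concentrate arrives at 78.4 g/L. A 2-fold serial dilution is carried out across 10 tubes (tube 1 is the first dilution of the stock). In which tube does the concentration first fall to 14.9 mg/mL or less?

Tube n has concentration 78.4 g/L / 2ⁿ.
Need 2ⁿ ≥ 78.4 g/L / 14.9 mg/mL = 5.26, so n ≥ 2.40.
First such tube: n = 3.

tube 3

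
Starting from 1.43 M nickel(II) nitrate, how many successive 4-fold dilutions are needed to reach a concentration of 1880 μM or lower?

Need 4ⁿ ≥ 761, so n ≥ log(761)/log(4) = 4.79.
Minimum whole steps: n = 5.

5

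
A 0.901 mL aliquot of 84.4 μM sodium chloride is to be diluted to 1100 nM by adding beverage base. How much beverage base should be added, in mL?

1100 nM = 1.10 μM.
V₂ = C₁V₁/C₂ = 84.4 × 0.901 / 1.10 = 69.1 mL.
Diluent to add = V₂ − V₁ = 69.1 − 0.901 = 68.2 mL.

68.2 mL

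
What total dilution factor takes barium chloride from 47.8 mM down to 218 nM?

2.19 × 10⁵

Factor = C₀/C_target = 47.8 mM / 218 nM = 2.19 × 10⁵.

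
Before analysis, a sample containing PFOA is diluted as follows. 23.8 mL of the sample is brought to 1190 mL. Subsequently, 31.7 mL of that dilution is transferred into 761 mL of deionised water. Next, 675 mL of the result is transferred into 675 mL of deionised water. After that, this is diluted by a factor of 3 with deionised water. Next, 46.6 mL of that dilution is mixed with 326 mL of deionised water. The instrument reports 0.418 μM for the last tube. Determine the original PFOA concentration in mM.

Overall dilution factor = 50 × 25.01 × 2 × 3 × 7.996 = 6.00 × 10⁴.
Original = 0.418 μM × 6.00 × 10⁴ = 2.51 × 10⁴ μM = 25.1 mM.

25.1 mM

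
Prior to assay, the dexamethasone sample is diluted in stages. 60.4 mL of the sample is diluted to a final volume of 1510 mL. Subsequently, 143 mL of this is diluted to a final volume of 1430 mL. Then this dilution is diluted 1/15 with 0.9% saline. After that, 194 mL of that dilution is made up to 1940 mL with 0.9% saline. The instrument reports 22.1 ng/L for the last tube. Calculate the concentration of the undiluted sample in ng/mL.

829 ng/mL

Overall dilution factor = 25 × 10 × 15 × 10 = 3.75 × 10⁴.
Original = 22.1 ng/L × 3.75 × 10⁴ = 8.29 × 10⁵ ng/L = 829 ng/mL.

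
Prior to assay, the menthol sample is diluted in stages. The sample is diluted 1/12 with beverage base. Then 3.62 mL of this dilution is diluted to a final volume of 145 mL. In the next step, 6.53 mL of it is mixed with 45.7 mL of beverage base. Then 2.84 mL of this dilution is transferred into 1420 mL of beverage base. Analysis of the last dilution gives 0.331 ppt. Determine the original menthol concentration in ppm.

0.638 ppm

Overall dilution factor = 12 × 40.06 × 7.998 × 501 = 1.93 × 10⁶.
Original = 0.331 ppt × 1.93 × 10⁶ = 6.38 × 10⁵ ppt = 0.638 ppm.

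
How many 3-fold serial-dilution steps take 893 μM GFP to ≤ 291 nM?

Need 3ⁿ ≥ 3069, so n ≥ log(3069)/log(3) = 7.31.
Minimum whole steps: n = 8.

8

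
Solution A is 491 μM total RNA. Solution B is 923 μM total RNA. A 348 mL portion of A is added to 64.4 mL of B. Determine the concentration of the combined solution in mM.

C_mix = (C_A·V_A + C_B·V_B)/(V_A + V_B) = (491×348 + 923×64.4) / 412.4 = 558 μM = 0.558 mM.

0.558 mM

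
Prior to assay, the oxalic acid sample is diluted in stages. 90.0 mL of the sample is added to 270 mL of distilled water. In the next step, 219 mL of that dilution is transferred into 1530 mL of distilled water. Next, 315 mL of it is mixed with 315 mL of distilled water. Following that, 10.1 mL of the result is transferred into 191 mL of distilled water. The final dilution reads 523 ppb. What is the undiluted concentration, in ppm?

665 ppm

Overall dilution factor = 4 × 7.986 × 2 × 19.91 = 1272.
Original = 523 ppb × 1272 = 6.65 × 10⁵ ppb = 665 ppm.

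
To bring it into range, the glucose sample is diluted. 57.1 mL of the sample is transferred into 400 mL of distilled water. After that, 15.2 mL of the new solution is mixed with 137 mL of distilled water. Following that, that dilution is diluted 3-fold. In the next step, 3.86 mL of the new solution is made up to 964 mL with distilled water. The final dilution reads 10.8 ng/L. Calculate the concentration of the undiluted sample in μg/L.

649 μg/L

Overall dilution factor = 8.005 × 10.01 × 3 × 249.7 = 6.01 × 10⁴.
Original = 10.8 ng/L × 6.01 × 10⁴ = 6.49 × 10⁵ ng/L = 649 μg/L.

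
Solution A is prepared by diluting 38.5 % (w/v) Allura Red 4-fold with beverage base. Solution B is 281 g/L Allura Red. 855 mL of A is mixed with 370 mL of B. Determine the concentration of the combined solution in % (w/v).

C_A = 38.5 % (w/v) / 4 = 9.62 % (w/v).
C_B = 281 g/L = 28.1 % (w/v).
C_mix = (C_A·V_A + C_B·V_B)/(V_A + V_B) = (9.62×855 + 28.1×370) / 1225 = 15.2 % (w/v).

15.2 % (w/v)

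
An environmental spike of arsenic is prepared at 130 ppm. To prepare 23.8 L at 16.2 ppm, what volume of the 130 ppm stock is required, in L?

V₁ = C₂V₂/C₁ = 16.2 × 23.8 / 130 = 2.97 L.

2.97 L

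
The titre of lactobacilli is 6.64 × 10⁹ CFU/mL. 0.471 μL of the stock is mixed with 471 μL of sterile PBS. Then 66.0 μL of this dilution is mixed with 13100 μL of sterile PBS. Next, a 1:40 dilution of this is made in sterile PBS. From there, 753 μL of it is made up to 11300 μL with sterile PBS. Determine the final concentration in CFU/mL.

Overall dilution factor = 1001 × 199.5 × 40 × 15.01 = 1.20 × 10⁸.
6.64 × 10⁹ CFU/mL / 1.20 × 10⁸ = 55.4 CFU/mL.

55.4 CFU/mL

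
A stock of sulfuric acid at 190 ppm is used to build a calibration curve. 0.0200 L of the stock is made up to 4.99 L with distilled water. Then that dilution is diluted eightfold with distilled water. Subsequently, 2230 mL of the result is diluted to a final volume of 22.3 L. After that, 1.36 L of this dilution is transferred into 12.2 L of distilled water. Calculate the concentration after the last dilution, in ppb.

Overall dilution factor = 249.5 × 8 × 10 × 9.971 = 1.99 × 10⁵.
190 ppm / 1.99 × 10⁵ = 9.55 × 10⁻⁴ ppm = 0.955 ppb.

0.955 ppb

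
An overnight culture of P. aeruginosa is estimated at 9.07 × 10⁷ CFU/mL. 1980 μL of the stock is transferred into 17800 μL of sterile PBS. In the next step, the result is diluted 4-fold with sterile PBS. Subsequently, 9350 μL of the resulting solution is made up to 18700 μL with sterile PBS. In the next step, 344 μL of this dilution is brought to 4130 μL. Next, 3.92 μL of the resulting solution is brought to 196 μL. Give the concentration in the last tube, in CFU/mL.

Overall dilution factor = 9.990 × 4 × 2 × 12.01 × 50 = 4.80 × 10⁴.
9.07 × 10⁷ CFU/mL / 4.80 × 10⁴ = 1890 CFU/mL.

1890 CFU/mL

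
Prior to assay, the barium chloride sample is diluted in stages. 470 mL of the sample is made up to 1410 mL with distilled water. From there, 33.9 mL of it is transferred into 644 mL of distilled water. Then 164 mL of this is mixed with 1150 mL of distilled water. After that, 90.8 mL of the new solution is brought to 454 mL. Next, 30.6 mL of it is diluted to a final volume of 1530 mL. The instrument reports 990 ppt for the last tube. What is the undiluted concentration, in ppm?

119 ppm

Overall dilution factor = 3 × 20.00 × 8.012 × 5 × 50 = 1.20 × 10⁵.
Original = 990 ppt × 1.20 × 10⁵ = 1.19 × 10⁸ ppt = 119 ppm.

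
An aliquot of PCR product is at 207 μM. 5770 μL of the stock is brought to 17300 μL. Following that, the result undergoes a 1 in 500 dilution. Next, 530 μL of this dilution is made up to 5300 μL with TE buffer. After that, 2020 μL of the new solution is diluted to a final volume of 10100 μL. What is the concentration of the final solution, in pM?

2760 pM

Overall dilution factor = 2.998 × 500 × 10 × 5 = 7.50 × 10⁴.
207 μM / 7.50 × 10⁴ = 2.76 × 10⁻³ μM = 2760 pM.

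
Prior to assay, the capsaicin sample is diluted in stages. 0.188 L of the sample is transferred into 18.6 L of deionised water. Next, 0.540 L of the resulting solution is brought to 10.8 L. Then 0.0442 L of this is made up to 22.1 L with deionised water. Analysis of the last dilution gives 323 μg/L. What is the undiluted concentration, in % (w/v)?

Overall dilution factor = 99.94 × 20 × 500 = 9.99 × 10⁵.
Original = 323 μg/L × 9.99 × 10⁵ = 3.23 × 10⁸ μg/L = 32.3 % (w/v).

32.3 % (w/v)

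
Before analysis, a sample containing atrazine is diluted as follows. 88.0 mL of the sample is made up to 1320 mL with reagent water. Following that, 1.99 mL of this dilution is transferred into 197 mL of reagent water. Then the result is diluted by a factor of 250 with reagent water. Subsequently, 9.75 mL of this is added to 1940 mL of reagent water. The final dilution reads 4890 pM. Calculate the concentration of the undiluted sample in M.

Overall dilution factor = 15 × 99.99 × 250 × 200.0 = 7.50 × 10⁷.
Original = 4890 pM × 7.50 × 10⁷ = 3.67 × 10¹¹ pM = 0.367 M.

0.367 M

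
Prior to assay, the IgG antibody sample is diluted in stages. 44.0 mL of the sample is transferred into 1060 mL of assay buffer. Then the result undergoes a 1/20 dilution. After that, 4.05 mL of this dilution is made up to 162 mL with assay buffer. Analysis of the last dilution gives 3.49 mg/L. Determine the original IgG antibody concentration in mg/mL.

70.1 mg/mL

Overall dilution factor = 25.09 × 20 × 40 = 2.01 × 10⁴.
Original = 3.49 mg/L × 2.01 × 10⁴ = 7.01 × 10⁴ mg/L = 70.1 mg/mL.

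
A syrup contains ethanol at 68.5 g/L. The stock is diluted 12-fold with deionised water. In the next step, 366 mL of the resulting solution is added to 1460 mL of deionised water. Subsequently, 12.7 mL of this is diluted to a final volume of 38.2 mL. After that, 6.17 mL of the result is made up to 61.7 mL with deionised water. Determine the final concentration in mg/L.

Overall dilution factor = 12 × 4.989 × 3.008 × 10 = 1801.
68.5 g/L / 1801 = 0.0380 g/L = 38.0 mg/L.

38.0 mg/L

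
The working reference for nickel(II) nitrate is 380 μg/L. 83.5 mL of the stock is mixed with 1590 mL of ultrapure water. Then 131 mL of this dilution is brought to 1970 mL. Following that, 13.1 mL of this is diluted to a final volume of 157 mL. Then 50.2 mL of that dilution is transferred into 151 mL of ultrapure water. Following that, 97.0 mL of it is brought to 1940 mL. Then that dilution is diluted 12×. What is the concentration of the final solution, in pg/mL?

Overall dilution factor = 20.04 × 15.04 × 11.98 × 4.008 × 20 × 12 = 3.47 × 10⁶.
380 μg/L / 3.47 × 10⁶ = 1.09 × 10⁻⁴ μg/L = 0.109 pg/mL.

0.109 pg/mL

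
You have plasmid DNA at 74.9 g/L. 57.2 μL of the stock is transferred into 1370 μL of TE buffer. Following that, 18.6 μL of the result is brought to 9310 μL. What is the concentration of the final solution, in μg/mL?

6.00 μg/mL

Overall dilution factor = 24.95 × 500.5 = 1.25 × 10⁴.
74.9 g/L / 1.25 × 10⁴ = 6.00 × 10⁻³ g/L = 6.00 μg/mL.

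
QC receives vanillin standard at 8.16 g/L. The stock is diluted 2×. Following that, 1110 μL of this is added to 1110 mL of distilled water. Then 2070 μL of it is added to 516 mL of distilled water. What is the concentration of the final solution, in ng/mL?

16.3 ng/mL

Overall dilution factor = 2 × 1001 × 250.3 = 5.01 × 10⁵.
8.16 g/L / 5.01 × 10⁵ = 1.63 × 10⁻⁵ g/L = 16.3 ng/mL.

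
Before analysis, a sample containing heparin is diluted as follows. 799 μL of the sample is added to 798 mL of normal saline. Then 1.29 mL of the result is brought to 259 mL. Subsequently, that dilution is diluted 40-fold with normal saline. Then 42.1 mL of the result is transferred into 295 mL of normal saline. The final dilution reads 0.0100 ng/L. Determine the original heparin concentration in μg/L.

Overall dilution factor = 999.7 × 200.8 × 40 × 8.007 = 6.43 × 10⁷.
Original = 0.0100 ng/L × 6.43 × 10⁷ = 6.43 × 10⁵ ng/L = 643 μg/L.

643 μg/L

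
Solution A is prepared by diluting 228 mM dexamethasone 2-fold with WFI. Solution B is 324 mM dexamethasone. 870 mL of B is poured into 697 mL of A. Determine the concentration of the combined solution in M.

C_A = 228 mM / 2 = 114 mM.
C_mix = (C_A·V_A + C_B·V_B)/(V_A + V_B) = (114×697 + 324×870) / 1567 = 231 mM = 0.231 M.

0.231 M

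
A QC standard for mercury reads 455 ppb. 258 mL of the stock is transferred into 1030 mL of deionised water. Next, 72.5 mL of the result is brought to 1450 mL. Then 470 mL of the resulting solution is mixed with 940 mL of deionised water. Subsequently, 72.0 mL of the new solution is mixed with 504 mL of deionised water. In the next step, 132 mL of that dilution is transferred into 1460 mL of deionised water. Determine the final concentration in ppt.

15.7 ppt

Overall dilution factor = 4.992 × 20 × 3 × 8 × 12.06 = 2.89 × 10⁴.
455 ppb / 2.89 × 10⁴ = 0.0157 ppb = 15.7 ppt.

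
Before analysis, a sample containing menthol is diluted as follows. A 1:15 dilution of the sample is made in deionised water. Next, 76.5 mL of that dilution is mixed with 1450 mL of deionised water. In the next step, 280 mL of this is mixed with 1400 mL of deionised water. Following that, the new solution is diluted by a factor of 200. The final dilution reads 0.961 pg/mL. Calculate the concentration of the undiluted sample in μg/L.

Overall dilution factor = 15 × 19.95 × 6 × 200 = 3.59 × 10⁵.
Original = 0.961 pg/mL × 3.59 × 10⁵ = 3.45 × 10⁵ pg/mL = 345 μg/L.

345 μg/L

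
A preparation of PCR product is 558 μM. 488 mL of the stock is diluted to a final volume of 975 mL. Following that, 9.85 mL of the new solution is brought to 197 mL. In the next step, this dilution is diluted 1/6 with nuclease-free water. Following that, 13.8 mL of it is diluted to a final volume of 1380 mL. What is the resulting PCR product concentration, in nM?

Overall dilution factor = 1.998 × 20 × 6 × 100 = 2.40 × 10⁴.
558 μM / 2.40 × 10⁴ = 0.0233 μM = 23.3 nM.

23.3 nM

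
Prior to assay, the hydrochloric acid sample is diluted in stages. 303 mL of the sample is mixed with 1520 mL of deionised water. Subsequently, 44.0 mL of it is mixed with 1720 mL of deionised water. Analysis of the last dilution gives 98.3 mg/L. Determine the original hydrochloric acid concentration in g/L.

23.7 g/L

Overall dilution factor = 6.017 × 40.09 = 241.
Original = 98.3 mg/L × 241 = 2.37 × 10⁴ mg/L = 23.7 g/L.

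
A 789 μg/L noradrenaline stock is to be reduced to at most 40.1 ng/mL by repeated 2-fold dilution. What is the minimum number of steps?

5

Need 2ⁿ ≥ 19.7, so n ≥ log(19.7)/log(2) = 4.30.
Minimum whole steps: n = 5.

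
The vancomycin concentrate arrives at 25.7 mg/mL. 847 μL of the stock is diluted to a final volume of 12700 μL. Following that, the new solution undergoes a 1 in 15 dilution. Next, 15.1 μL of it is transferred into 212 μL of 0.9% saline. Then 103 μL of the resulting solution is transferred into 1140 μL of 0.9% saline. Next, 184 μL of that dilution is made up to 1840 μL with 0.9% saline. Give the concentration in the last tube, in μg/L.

Overall dilution factor = 14.99 × 15 × 15.04 × 12.07 × 10 = 4.08 × 10⁵.
25.7 mg/mL / 4.08 × 10⁵ = 6.30 × 10⁻⁵ mg/mL = 63.0 μg/L.

63.0 μg/L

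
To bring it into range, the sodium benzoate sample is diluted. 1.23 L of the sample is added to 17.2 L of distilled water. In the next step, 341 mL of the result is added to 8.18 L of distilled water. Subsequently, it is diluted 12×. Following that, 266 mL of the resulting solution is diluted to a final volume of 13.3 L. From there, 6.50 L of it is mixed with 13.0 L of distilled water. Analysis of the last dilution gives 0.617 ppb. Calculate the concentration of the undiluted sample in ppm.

416 ppm

Overall dilution factor = 14.98 × 24.99 × 12 × 50 × 3 = 6.74 × 10⁵.
Original = 0.617 ppb × 6.74 × 10⁵ = 4.16 × 10⁵ ppb = 416 ppm.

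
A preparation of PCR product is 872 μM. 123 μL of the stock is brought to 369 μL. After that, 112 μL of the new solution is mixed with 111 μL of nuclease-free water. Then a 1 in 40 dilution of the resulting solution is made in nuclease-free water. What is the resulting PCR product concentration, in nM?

3650 nM

Overall dilution factor = 3 × 1.991 × 40 = 239.
872 μM / 239 = 3.65 μM = 3650 nM.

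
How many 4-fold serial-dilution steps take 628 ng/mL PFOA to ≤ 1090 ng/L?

5

Need 4ⁿ ≥ 576, so n ≥ log(576)/log(4) = 4.59.
Minimum whole steps: n = 5.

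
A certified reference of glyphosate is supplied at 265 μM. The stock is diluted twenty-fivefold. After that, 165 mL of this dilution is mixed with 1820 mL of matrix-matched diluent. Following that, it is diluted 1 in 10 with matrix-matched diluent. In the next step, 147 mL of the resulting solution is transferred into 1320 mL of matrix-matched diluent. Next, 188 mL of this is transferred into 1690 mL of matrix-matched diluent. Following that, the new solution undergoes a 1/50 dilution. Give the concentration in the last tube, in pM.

17.7 pM

Overall dilution factor = 25 × 12.03 × 10 × 9.980 × 9.989 × 50 = 1.50 × 10⁷.
265 μM / 1.50 × 10⁷ = 1.77 × 10⁻⁵ μM = 17.7 pM.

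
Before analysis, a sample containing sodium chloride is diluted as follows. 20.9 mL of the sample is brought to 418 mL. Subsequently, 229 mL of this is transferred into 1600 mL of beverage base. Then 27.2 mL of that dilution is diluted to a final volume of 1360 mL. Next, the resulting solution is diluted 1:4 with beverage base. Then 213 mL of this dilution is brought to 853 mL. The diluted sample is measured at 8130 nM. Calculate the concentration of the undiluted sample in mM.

Overall dilution factor = 20 × 7.987 × 50 × 4 × 4.005 = 1.28 × 10⁵.
Original = 8130 nM × 1.28 × 10⁵ = 1.04 × 10⁹ nM = 1040 mM.

1040 mM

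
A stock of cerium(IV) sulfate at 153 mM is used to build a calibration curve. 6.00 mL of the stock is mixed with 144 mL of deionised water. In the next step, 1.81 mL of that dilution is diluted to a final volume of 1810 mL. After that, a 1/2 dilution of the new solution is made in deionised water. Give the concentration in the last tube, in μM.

Overall dilution factor = 25 × 1000 × 2 = 5.00 × 10⁴.
153 mM / 5.00 × 10⁴ = 3.06 × 10⁻³ mM = 3.06 μM.

3.06 μM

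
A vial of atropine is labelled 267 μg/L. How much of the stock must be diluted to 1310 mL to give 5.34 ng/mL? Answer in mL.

5.34 ng/mL = 5.34 μg/L.
V₁ = C₂V₂/C₁ = 5.34 × 1310 / 267 = 26.2 mL.

26.2 mL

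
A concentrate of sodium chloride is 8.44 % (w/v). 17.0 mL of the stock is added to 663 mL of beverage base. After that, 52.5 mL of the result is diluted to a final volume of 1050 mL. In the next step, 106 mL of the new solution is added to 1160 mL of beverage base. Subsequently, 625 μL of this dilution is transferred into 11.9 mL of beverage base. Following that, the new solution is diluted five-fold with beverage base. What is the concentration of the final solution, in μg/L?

Overall dilution factor = 40 × 20 × 11.94 × 20.04 × 5 = 9.57 × 10⁵.
8.44 % (w/v) / 9.57 × 10⁵ = 8.82 × 10⁻⁶ % (w/v) = 88.2 μg/L.

88.2 μg/L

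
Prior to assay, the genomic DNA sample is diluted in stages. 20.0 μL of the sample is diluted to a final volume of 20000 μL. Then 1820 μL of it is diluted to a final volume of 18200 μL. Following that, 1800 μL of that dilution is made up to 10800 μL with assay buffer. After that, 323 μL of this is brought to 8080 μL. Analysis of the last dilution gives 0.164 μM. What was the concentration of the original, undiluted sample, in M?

Overall dilution factor = 1000 × 10 × 6 × 25.02 = 1.50 × 10⁶.
Original = 0.164 μM × 1.50 × 10⁶ = 2.46 × 10⁵ μM = 0.246 M.

0.246 M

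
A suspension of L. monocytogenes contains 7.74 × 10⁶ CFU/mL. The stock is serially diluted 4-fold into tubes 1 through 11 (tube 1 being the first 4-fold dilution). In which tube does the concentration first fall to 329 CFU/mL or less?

Tube n has concentration 7.74 × 10⁶ CFU/mL / 4ⁿ.
Need 4ⁿ ≥ 7.74 × 10⁶ CFU/mL / 329 CFU/mL = 2.35 × 10⁴, so n ≥ 7.26.
First such tube: n = 8.

tube 8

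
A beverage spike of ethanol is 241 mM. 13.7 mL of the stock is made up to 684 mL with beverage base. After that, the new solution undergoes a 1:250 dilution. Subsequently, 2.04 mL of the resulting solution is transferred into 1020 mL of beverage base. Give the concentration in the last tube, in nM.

Overall dilution factor = 49.93 × 250 × 501 = 6.25 × 10⁶.
241 mM / 6.25 × 10⁶ = 3.85 × 10⁻⁵ mM = 38.5 nM.

38.5 nM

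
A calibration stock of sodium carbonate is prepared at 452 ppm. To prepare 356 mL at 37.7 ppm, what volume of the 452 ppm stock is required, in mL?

V₁ = C₂V₂/C₁ = 37.7 × 356 / 452 = 29.7 mL.

29.7 mL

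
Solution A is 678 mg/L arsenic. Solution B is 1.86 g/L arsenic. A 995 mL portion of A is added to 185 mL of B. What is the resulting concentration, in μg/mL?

863 μg/mL

C_B = 1.86 g/L = 1860 mg/L.
C_mix = (C_A·V_A + C_B·V_B)/(V_A + V_B) = (678×995 + 1860×185) / 1180 = 863 mg/L = 863 μg/mL.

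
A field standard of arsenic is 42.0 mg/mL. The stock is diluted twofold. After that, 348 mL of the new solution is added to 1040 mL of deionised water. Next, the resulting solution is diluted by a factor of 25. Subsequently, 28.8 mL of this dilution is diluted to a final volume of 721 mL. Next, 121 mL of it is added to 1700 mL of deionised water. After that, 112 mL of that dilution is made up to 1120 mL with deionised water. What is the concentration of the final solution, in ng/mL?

55.9 ng/mL

Overall dilution factor = 2 × 3.989 × 25 × 25.03 × 15.05 × 10 = 7.51 × 10⁵.
42.0 mg/mL / 7.51 × 10⁵ = 5.59 × 10⁻⁵ mg/mL = 55.9 ng/mL.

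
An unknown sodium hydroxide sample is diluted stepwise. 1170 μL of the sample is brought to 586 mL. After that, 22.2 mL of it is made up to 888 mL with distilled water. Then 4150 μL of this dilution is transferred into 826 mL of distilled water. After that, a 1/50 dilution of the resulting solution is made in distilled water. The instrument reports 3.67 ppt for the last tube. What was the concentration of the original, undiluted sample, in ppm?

735 ppm

Overall dilution factor = 500.9 × 40 × 200.0 × 50 = 2.00 × 10⁸.
Original = 3.67 ppt × 2.00 × 10⁸ = 7.35 × 10⁸ ppt = 735 ppm.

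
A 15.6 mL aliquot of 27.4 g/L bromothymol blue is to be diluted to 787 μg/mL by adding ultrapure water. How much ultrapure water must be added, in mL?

528 mL

787 μg/mL = 0.787 g/L.
V₂ = C₁V₁/C₂ = 27.4 × 15.6 / 0.787 = 543 mL.
Diluent to add = V₂ − V₁ = 543 − 15.6 = 528 mL.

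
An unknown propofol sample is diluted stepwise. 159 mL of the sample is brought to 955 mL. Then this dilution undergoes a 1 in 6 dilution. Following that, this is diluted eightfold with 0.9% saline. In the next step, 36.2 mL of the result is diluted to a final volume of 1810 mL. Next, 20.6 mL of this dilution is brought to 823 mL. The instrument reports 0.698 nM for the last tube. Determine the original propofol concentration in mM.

0.402 mM

Overall dilution factor = 6.006 × 6 × 8 × 50 × 39.95 = 5.76 × 10⁵.
Original = 0.698 nM × 5.76 × 10⁵ = 4.02 × 10⁵ nM = 0.402 mM.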